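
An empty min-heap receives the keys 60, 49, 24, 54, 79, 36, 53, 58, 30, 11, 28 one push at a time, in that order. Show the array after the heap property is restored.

Insert 60:
  append 60 at index 0 → [60] (no swap needed)
Insert 49:
  append 49 at index 1 → [60, 49]
  49 < parent 60 at index 0, swap → [49, 60]
Insert 24:
  append 24 at index 2 → [49, 60, 24]
  24 < parent 49 at index 0, swap → [24, 60, 49]
Insert 54:
  append 54 at index 3 → [24, 60, 49, 54]
  54 < parent 60 at index 1, swap → [24, 54, 49, 60]
Insert 79:
  append 79 at index 4 → [24, 54, 49, 60, 79] (no swap needed)
Insert 36:
  append 36 at index 5 → [24, 54, 49, 60, 79, 36]
  36 < parent 49 at index 2, swap → [24, 54, 36, 60, 79, 49]
Insert 53:
  append 53 at index 6 → [24, 54, 36, 60, 79, 49, 53] (no swap needed)
Insert 58:
  append 58 at index 7 → [24, 54, 36, 60, 79, 49, 53, 58]
  58 < parent 60 at index 3, swap → [24, 54, 36, 58, 79, 49, 53, 60]
Insert 30:
  append 30 at index 8 → [24, 54, 36, 58, 79, 49, 53, 60, 30]
  30 < parent 58 at index 3, swap → [24, 54, 36, 30, 79, 49, 53, 60, 58]
  30 < parent 54 at index 1, swap → [24, 30, 36, 54, 79, 49, 53, 60, 58]
Insert 11:
  append 11 at index 9 → [24, 30, 36, 54, 79, 49, 53, 60, 58, 11]
  11 < parent 79 at index 4, swap → [24, 30, 36, 54, 11, 49, 53, 60, 58, 79]
  11 < parent 30 at index 1, swap → [24, 11, 36, 54, 30, 49, 53, 60, 58, 79]
  11 < parent 24 at index 0, swap → [11, 24, 36, 54, 30, 49, 53, 60, 58, 79]
Insert 28:
  append 28 at index 10 → [11, 24, 36, 54, 30, 49, 53, 60, 58, 79, 28]
  28 < parent 30 at index 4, swap → [11, 24, 36, 54, 28, 49, 53, 60, 58, 79, 30]

[11, 24, 36, 54, 28, 49, 53, 60, 58, 79, 30]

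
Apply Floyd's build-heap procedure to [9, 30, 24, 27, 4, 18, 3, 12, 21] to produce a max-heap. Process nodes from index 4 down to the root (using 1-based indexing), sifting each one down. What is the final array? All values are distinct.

[30, 27, 24, 21, 4, 18, 3, 12, 9]

sift down from index 4: already satisfies heap property
sift down from index 3: already satisfies heap property
sift down from index 2: already satisfies heap property
sift down from index 1:
  9 vs larger child 30 at index 2, swap → [30, 9, 24, 27, 4, 18, 3, 12, 21]
  9 vs larger child 27 at index 4, swap → [30, 27, 24, 9, 4, 18, 3, 12, 21]
  9 vs larger child 21 at index 9, swap → [30, 27, 24, 21, 4, 18, 3, 12, 9]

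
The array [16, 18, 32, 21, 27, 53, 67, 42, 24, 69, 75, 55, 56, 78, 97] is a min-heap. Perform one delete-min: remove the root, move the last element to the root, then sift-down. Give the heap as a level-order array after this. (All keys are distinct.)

remove root 16; move last element 97 to root → [97, 18, 32, 21, 27, 53, 67, 42, 24, 69, 75, 55, 56, 78]
97 vs smaller child 18 at index 1, swap → [18, 97, 32, 21, 27, 53, 67, 42, 24, 69, 75, 55, 56, 78]
97 vs smaller child 21 at index 3, swap → [18, 21, 32, 97, 27, 53, 67, 42, 24, 69, 75, 55, 56, 78]
97 vs smaller child 24 at index 8, swap → [18, 21, 32, 24, 27, 53, 67, 42, 97, 69, 75, 55, 56, 78]

[18, 21, 32, 24, 27, 53, 67, 42, 97, 69, 75, 55, 56, 78]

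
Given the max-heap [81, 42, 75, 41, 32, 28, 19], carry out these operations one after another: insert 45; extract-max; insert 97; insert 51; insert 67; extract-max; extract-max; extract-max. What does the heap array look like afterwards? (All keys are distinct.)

[51, 45, 41, 42, 32, 28, 19]

insert 45:
  append 45 at index 7 → [81, 42, 75, 41, 32, 28, 19, 45]
  45 > parent 41 at index 3, swap → [81, 42, 75, 45, 32, 28, 19, 41]
  45 > parent 42 at index 1, swap → [81, 45, 75, 42, 32, 28, 19, 41]
extract-max → returns 81:
  remove root 81; move last element 41 to root → [41, 45, 75, 42, 32, 28, 19]
  41 vs larger child 75 at index 2, swap → [75, 45, 41, 42, 32, 28, 19]
insert 97:
  append 97 at index 7 → [75, 45, 41, 42, 32, 28, 19, 97]
  97 > parent 42 at index 3, swap → [75, 45, 41, 97, 32, 28, 19, 42]
  97 > parent 45 at index 1, swap → [75, 97, 41, 45, 32, 28, 19, 42]
  97 > parent 75 at index 0, swap → [97, 75, 41, 45, 32, 28, 19, 42]
insert 51:
  append 51 at index 8 → [97, 75, 41, 45, 32, 28, 19, 42, 51]
  51 > parent 45 at index 3, swap → [97, 75, 41, 51, 32, 28, 19, 42, 45]
insert 67:
  append 67 at index 9 → [97, 75, 41, 51, 32, 28, 19, 42, 45, 67]
  67 > parent 32 at index 4, swap → [97, 75, 41, 51, 67, 28, 19, 42, 45, 32]
extract-max → returns 97:
  remove root 97; move last element 32 to root → [32, 75, 41, 51, 67, 28, 19, 42, 45]
  32 vs larger child 75 at index 1, swap → [75, 32, 41, 51, 67, 28, 19, 42, 45]
  32 vs larger child 67 at index 4, swap → [75, 67, 41, 51, 32, 28, 19, 42, 45]
extract-max → returns 75:
  remove root 75; move last element 45 to root → [45, 67, 41, 51, 32, 28, 19, 42]
  45 vs larger child 67 at index 1, swap → [67, 45, 41, 51, 32, 28, 19, 42]
  45 vs larger child 51 at index 3, swap → [67, 51, 41, 45, 32, 28, 19, 42]
extract-max → returns 67:
  remove root 67; move last element 42 to root → [42, 51, 41, 45, 32, 28, 19]
  42 vs larger child 51 at index 1, swap → [51, 42, 41, 45, 32, 28, 19]
  42 vs larger child 45 at index 3, swap → [51, 45, 41, 42, 32, 28, 19]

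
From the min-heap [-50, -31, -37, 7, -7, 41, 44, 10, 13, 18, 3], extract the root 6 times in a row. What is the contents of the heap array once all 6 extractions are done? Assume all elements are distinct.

[10, 18, 13, 44, 41]

extract-min #1 returns -50:
  remove root -50; move last element 3 to root → [3, -31, -37, 7, -7, 41, 44, 10, 13, 18]
  3 vs smaller child -37 at index 2, swap → [-37, -31, 3, 7, -7, 41, 44, 10, 13, 18]
extract-min #2 returns -37:
  remove root -37; move last element 18 to root → [18, -31, 3, 7, -7, 41, 44, 10, 13]
  18 vs smaller child -31 at index 1, swap → [-31, 18, 3, 7, -7, 41, 44, 10, 13]
  18 vs smaller child -7 at index 4, swap → [-31, -7, 3, 7, 18, 41, 44, 10, 13]
extract-min #3 returns -31:
  remove root -31; move last element 13 to root → [13, -7, 3, 7, 18, 41, 44, 10]
  13 vs smaller child -7 at index 1, swap → [-7, 13, 3, 7, 18, 41, 44, 10]
  13 vs smaller child 7 at index 3, swap → [-7, 7, 3, 13, 18, 41, 44, 10]
  13 vs only child 10 at index 7, swap → [-7, 7, 3, 10, 18, 41, 44, 13]
extract-min #4 returns -7:
  remove root -7; move last element 13 to root → [13, 7, 3, 10, 18, 41, 44]
  13 vs smaller child 3 at index 2, swap → [3, 7, 13, 10, 18, 41, 44]
extract-min #5 returns 3:
  remove root 3; move last element 44 to root → [44, 7, 13, 10, 18, 41]
  44 vs smaller child 7 at index 1, swap → [7, 44, 13, 10, 18, 41]
  44 vs smaller child 10 at index 3, swap → [7, 10, 13, 44, 18, 41]
extract-min #6 returns 7:
  remove root 7; move last element 41 to root → [41, 10, 13, 44, 18]
  41 vs smaller child 10 at index 1, swap → [10, 41, 13, 44, 18]
  41 vs smaller child 18 at index 4, swap → [10, 18, 13, 44, 41]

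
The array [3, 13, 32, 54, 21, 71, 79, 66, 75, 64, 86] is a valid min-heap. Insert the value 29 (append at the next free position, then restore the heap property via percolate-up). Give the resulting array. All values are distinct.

append 29 at index 11 → [3, 13, 32, 54, 21, 71, 79, 66, 75, 64, 86, 29]
29 < parent 71 at index 5, swap → [3, 13, 32, 54, 21, 29, 79, 66, 75, 64, 86, 71]
29 < parent 32 at index 2, swap → [3, 13, 29, 54, 21, 32, 79, 66, 75, 64, 86, 71]

[3, 13, 29, 54, 21, 32, 79, 66, 75, 64, 86, 71]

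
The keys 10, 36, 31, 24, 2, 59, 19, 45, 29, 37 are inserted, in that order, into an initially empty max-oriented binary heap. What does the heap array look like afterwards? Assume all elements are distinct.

[59, 45, 36, 29, 37, 31, 19, 10, 24, 2]

Insert 10:
  append 10 at index 0 → [10] (no swap needed)
Insert 36:
  append 36 at index 1 → [10, 36]
  36 > parent 10 at index 0, swap → [36, 10]
Insert 31:
  append 31 at index 2 → [36, 10, 31] (no swap needed)
Insert 24:
  append 24 at index 3 → [36, 10, 31, 24]
  24 > parent 10 at index 1, swap → [36, 24, 31, 10]
Insert 2:
  append 2 at index 4 → [36, 24, 31, 10, 2] (no swap needed)
Insert 59:
  append 59 at index 5 → [36, 24, 31, 10, 2, 59]
  59 > parent 31 at index 2, swap → [36, 24, 59, 10, 2, 31]
  59 > parent 36 at index 0, swap → [59, 24, 36, 10, 2, 31]
Insert 19:
  append 19 at index 6 → [59, 24, 36, 10, 2, 31, 19] (no swap needed)
Insert 45:
  append 45 at index 7 → [59, 24, 36, 10, 2, 31, 19, 45]
  45 > parent 10 at index 3, swap → [59, 24, 36, 45, 2, 31, 19, 10]
  45 > parent 24 at index 1, swap → [59, 45, 36, 24, 2, 31, 19, 10]
Insert 29:
  append 29 at index 8 → [59, 45, 36, 24, 2, 31, 19, 10, 29]
  29 > parent 24 at index 3, swap → [59, 45, 36, 29, 2, 31, 19, 10, 24]
Insert 37:
  append 37 at index 9 → [59, 45, 36, 29, 2, 31, 19, 10, 24, 37]
  37 > parent 2 at index 4, swap → [59, 45, 36, 29, 37, 31, 19, 10, 24, 2]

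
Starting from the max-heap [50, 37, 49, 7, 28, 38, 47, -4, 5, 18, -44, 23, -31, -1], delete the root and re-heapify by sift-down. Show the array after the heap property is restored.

remove root 50; move last element -1 to root → [-1, 37, 49, 7, 28, 38, 47, -4, 5, 18, -44, 23, -31]
-1 vs larger child 49 at index 2, swap → [49, 37, -1, 7, 28, 38, 47, -4, 5, 18, -44, 23, -31]
-1 vs larger child 47 at index 6, swap → [49, 37, 47, 7, 28, 38, -1, -4, 5, 18, -44, 23, -31]

[49, 37, 47, 7, 28, 38, -1, -4, 5, 18, -44, 23, -31]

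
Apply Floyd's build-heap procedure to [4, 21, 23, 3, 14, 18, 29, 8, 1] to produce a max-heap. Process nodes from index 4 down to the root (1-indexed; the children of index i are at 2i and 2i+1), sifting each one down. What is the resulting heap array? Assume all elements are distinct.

[29, 21, 23, 8, 14, 18, 4, 3, 1]

sift down from index 4:
  3 vs larger child 8 at index 8, swap → [4, 21, 23, 8, 14, 18, 29, 3, 1]
sift down from index 3:
  23 vs larger child 29 at index 7, swap → [4, 21, 29, 8, 14, 18, 23, 3, 1]
sift down from index 2: already satisfies heap property
sift down from index 1:
  4 vs larger child 29 at index 3, swap → [29, 21, 4, 8, 14, 18, 23, 3, 1]
  4 vs larger child 23 at index 7, swap → [29, 21, 23, 8, 14, 18, 4, 3, 1]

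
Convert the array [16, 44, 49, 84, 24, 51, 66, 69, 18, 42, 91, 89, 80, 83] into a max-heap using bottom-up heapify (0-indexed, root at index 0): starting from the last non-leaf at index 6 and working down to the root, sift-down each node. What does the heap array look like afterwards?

[91, 84, 89, 69, 44, 80, 83, 16, 18, 42, 24, 51, 49, 66]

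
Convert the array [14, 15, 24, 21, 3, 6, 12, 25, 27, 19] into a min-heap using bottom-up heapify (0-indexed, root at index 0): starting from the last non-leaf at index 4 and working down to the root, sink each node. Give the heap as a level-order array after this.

[3, 14, 6, 21, 15, 24, 12, 25, 27, 19]

sift down from index 4: already satisfies heap property
sift down from index 3: already satisfies heap property
sift down from index 2:
  24 vs smaller child 6 at index 5, swap → [14, 15, 6, 21, 3, 24, 12, 25, 27, 19]
sift down from index 1:
  15 vs smaller child 3 at index 4, swap → [14, 3, 6, 21, 15, 24, 12, 25, 27, 19]
sift down from index 0:
  14 vs smaller child 3 at index 1, swap → [3, 14, 6, 21, 15, 24, 12, 25, 27, 19]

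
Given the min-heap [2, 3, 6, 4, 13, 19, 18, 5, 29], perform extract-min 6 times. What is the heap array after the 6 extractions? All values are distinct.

[18, 29, 19]

extract-min #1 returns 2:
  remove root 2; move last element 29 to root → [29, 3, 6, 4, 13, 19, 18, 5]
  29 vs smaller child 3 at index 1, swap → [3, 29, 6, 4, 13, 19, 18, 5]
  29 vs smaller child 4 at index 3, swap → [3, 4, 6, 29, 13, 19, 18, 5]
  29 vs only child 5 at index 7, swap → [3, 4, 6, 5, 13, 19, 18, 29]
extract-min #2 returns 3:
  remove root 3; move last element 29 to root → [29, 4, 6, 5, 13, 19, 18]
  29 vs smaller child 4 at index 1, swap → [4, 29, 6, 5, 13, 19, 18]
  29 vs smaller child 5 at index 3, swap → [4, 5, 6, 29, 13, 19, 18]
extract-min #3 returns 4:
  remove root 4; move last element 18 to root → [18, 5, 6, 29, 13, 19]
  18 vs smaller child 5 at index 1, swap → [5, 18, 6, 29, 13, 19]
  18 vs smaller child 13 at index 4, swap → [5, 13, 6, 29, 18, 19]
extract-min #4 returns 5:
  remove root 5; move last element 19 to root → [19, 13, 6, 29, 18]
  19 vs smaller child 6 at index 2, swap → [6, 13, 19, 29, 18]
extract-min #5 returns 6:
  remove root 6; move last element 18 to root → [18, 13, 19, 29]
  18 vs smaller child 13 at index 1, swap → [13, 18, 19, 29]
extract-min #6 returns 13:
  remove root 13; move last element 29 to root → [29, 18, 19]
  29 vs smaller child 18 at index 1, swap → [18, 29, 19]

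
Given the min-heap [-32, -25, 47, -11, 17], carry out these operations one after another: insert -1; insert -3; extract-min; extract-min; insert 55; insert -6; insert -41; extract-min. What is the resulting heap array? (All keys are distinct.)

[-11, -1, -6, 47, 17, 55, -3]

insert -1:
  append -1 at index 5 → [-32, -25, 47, -11, 17, -1]
  -1 < parent 47 at index 2, swap → [-32, -25, -1, -11, 17, 47]
insert -3:
  append -3 at index 6 → [-32, -25, -1, -11, 17, 47, -3]
  -3 < parent -1 at index 2, swap → [-32, -25, -3, -11, 17, 47, -1]
extract-min → returns -32:
  remove root -32; move last element -1 to root → [-1, -25, -3, -11, 17, 47]
  -1 vs smaller child -25 at index 1, swap → [-25, -1, -3, -11, 17, 47]
  -1 vs smaller child -11 at index 3, swap → [-25, -11, -3, -1, 17, 47]
extract-min → returns -25:
  remove root -25; move last element 47 to root → [47, -11, -3, -1, 17]
  47 vs smaller child -11 at index 1, swap → [-11, 47, -3, -1, 17]
  47 vs smaller child -1 at index 3, swap → [-11, -1, -3, 47, 17]
insert 55:
  append 55 at index 5 → [-11, -1, -3, 47, 17, 55] (no swap needed)
insert -6:
  append -6 at index 6 → [-11, -1, -3, 47, 17, 55, -6]
  -6 < parent -3 at index 2, swap → [-11, -1, -6, 47, 17, 55, -3]
insert -41:
  append -41 at index 7 → [-11, -1, -6, 47, 17, 55, -3, -41]
  -41 < parent 47 at index 3, swap → [-11, -1, -6, -41, 17, 55, -3, 47]
  -41 < parent -1 at index 1, swap → [-11, -41, -6, -1, 17, 55, -3, 47]
  -41 < parent -11 at index 0, swap → [-41, -11, -6, -1, 17, 55, -3, 47]
extract-min → returns -41:
  remove root -41; move last element 47 to root → [47, -11, -6, -1, 17, 55, -3]
  47 vs smaller child -11 at index 1, swap → [-11, 47, -6, -1, 17, 55, -3]
  47 vs smaller child -1 at index 3, swap → [-11, -1, -6, 47, 17, 55, -3]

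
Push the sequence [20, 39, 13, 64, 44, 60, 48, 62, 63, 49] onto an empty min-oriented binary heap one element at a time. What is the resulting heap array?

[13, 39, 20, 62, 44, 60, 48, 64, 63, 49]

Insert 20:
  append 20 at index 0 → [20] (no swap needed)
Insert 39:
  append 39 at index 1 → [20, 39] (no swap needed)
Insert 13:
  append 13 at index 2 → [20, 39, 13]
  13 < parent 20 at index 0, swap → [13, 39, 20]
Insert 64:
  append 64 at index 3 → [13, 39, 20, 64] (no swap needed)
Insert 44:
  append 44 at index 4 → [13, 39, 20, 64, 44] (no swap needed)
Insert 60:
  append 60 at index 5 → [13, 39, 20, 64, 44, 60] (no swap needed)
Insert 48:
  append 48 at index 6 → [13, 39, 20, 64, 44, 60, 48] (no swap needed)
Insert 62:
  append 62 at index 7 → [13, 39, 20, 64, 44, 60, 48, 62]
  62 < parent 64 at index 3, swap → [13, 39, 20, 62, 44, 60, 48, 64]
Insert 63:
  append 63 at index 8 → [13, 39, 20, 62, 44, 60, 48, 64, 63] (no swap needed)
Insert 49:
  append 49 at index 9 → [13, 39, 20, 62, 44, 60, 48, 64, 63, 49] (no swap needed)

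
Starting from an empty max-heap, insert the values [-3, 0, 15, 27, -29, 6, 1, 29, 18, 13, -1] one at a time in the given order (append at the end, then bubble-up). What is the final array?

[29, 27, 6, 18, 13, 0, 1, -3, 15, -29, -1]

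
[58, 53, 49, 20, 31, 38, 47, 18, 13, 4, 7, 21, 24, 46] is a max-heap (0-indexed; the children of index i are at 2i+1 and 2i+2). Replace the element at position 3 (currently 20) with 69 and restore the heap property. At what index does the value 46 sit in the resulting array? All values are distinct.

13

set index 3 from 20 to 69 → [58, 53, 49, 69, 31, 38, 47, 18, 13, 4, 7, 21, 24, 46]
69 > parent 53 at index 1, swap → [58, 69, 49, 53, 31, 38, 47, 18, 13, 4, 7, 21, 24, 46]
69 > parent 58 at index 0, swap → [69, 58, 49, 53, 31, 38, 47, 18, 13, 4, 7, 21, 24, 46]
resulting array: [69, 58, 49, 53, 31, 38, 47, 18, 13, 4, 7, 21, 24, 46]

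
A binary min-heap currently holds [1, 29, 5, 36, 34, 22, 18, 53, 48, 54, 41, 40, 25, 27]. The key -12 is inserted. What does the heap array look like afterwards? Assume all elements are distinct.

[-12, 29, 1, 36, 34, 22, 5, 53, 48, 54, 41, 40, 25, 27, 18]

append -12 at index 14 → [1, 29, 5, 36, 34, 22, 18, 53, 48, 54, 41, 40, 25, 27, -12]
-12 < parent 18 at index 6, swap → [1, 29, 5, 36, 34, 22, -12, 53, 48, 54, 41, 40, 25, 27, 18]
-12 < parent 5 at index 2, swap → [1, 29, -12, 36, 34, 22, 5, 53, 48, 54, 41, 40, 25, 27, 18]
-12 < parent 1 at index 0, swap → [-12, 29, 1, 36, 34, 22, 5, 53, 48, 54, 41, 40, 25, 27, 18]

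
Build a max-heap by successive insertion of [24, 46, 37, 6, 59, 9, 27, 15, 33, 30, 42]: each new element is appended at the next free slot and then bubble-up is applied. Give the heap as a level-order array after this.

[59, 46, 37, 33, 42, 9, 27, 6, 15, 24, 30]

Insert 24:
  append 24 at index 0 → [24] (no swap needed)
Insert 46:
  append 46 at index 1 → [24, 46]
  46 > parent 24 at index 0, swap → [46, 24]
Insert 37:
  append 37 at index 2 → [46, 24, 37] (no swap needed)
Insert 6:
  append 6 at index 3 → [46, 24, 37, 6] (no swap needed)
Insert 59:
  append 59 at index 4 → [46, 24, 37, 6, 59]
  59 > parent 24 at index 1, swap → [46, 59, 37, 6, 24]
  59 > parent 46 at index 0, swap → [59, 46, 37, 6, 24]
Insert 9:
  append 9 at index 5 → [59, 46, 37, 6, 24, 9] (no swap needed)
Insert 27:
  append 27 at index 6 → [59, 46, 37, 6, 24, 9, 27] (no swap needed)
Insert 15:
  append 15 at index 7 → [59, 46, 37, 6, 24, 9, 27, 15]
  15 > parent 6 at index 3, swap → [59, 46, 37, 15, 24, 9, 27, 6]
Insert 33:
  append 33 at index 8 → [59, 46, 37, 15, 24, 9, 27, 6, 33]
  33 > parent 15 at index 3, swap → [59, 46, 37, 33, 24, 9, 27, 6, 15]
Insert 30:
  append 30 at index 9 → [59, 46, 37, 33, 24, 9, 27, 6, 15, 30]
  30 > parent 24 at index 4, swap → [59, 46, 37, 33, 30, 9, 27, 6, 15, 24]
Insert 42:
  append 42 at index 10 → [59, 46, 37, 33, 30, 9, 27, 6, 15, 24, 42]
  42 > parent 30 at index 4, swap → [59, 46, 37, 33, 42, 9, 27, 6, 15, 24, 30]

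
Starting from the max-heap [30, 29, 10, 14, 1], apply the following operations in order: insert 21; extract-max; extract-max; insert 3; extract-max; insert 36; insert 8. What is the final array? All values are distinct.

[36, 14, 8, 3, 10, 1]

insert 21:
  append 21 at index 5 → [30, 29, 10, 14, 1, 21]
  21 > parent 10 at index 2, swap → [30, 29, 21, 14, 1, 10]
extract-max → returns 30:
  remove root 30; move last element 10 to root → [10, 29, 21, 14, 1]
  10 vs larger child 29 at index 1, swap → [29, 10, 21, 14, 1]
  10 vs larger child 14 at index 3, swap → [29, 14, 21, 10, 1]
extract-max → returns 29:
  remove root 29; move last element 1 to root → [1, 14, 21, 10]
  1 vs larger child 21 at index 2, swap → [21, 14, 1, 10]
insert 3:
  append 3 at index 4 → [21, 14, 1, 10, 3] (no swap needed)
extract-max → returns 21:
  remove root 21; move last element 3 to root → [3, 14, 1, 10]
  3 vs larger child 14 at index 1, swap → [14, 3, 1, 10]
  3 vs only child 10 at index 3, swap → [14, 10, 1, 3]
insert 36:
  append 36 at index 4 → [14, 10, 1, 3, 36]
  36 > parent 10 at index 1, swap → [14, 36, 1, 3, 10]
  36 > parent 14 at index 0, swap → [36, 14, 1, 3, 10]
insert 8:
  append 8 at index 5 → [36, 14, 1, 3, 10, 8]
  8 > parent 1 at index 2, swap → [36, 14, 8, 3, 10, 1]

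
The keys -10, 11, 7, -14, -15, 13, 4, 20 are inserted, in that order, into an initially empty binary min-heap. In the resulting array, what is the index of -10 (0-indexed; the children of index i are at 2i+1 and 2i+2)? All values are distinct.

4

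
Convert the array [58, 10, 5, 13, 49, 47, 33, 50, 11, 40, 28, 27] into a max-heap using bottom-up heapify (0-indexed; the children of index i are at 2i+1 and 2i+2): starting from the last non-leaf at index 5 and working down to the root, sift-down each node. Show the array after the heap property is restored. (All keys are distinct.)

sift down from index 5: already satisfies heap property
sift down from index 4: already satisfies heap property
sift down from index 3:
  13 vs larger child 50 at index 7, swap → [58, 10, 5, 50, 49, 47, 33, 13, 11, 40, 28, 27]
sift down from index 2:
  5 vs larger child 47 at index 5, swap → [58, 10, 47, 50, 49, 5, 33, 13, 11, 40, 28, 27]
  5 vs only child 27 at index 11, swap → [58, 10, 47, 50, 49, 27, 33, 13, 11, 40, 28, 5]
sift down from index 1:
  10 vs larger child 50 at index 3, swap → [58, 50, 47, 10, 49, 27, 33, 13, 11, 40, 28, 5]
  10 vs larger child 13 at index 7, swap → [58, 50, 47, 13, 49, 27, 33, 10, 11, 40, 28, 5]
sift down from index 0: already satisfies heap property

[58, 50, 47, 13, 49, 27, 33, 10, 11, 40, 28, 5]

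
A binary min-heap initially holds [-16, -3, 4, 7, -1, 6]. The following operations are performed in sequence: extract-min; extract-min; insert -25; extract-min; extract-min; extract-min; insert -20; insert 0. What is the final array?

extract-min → returns -16:
  remove root -16; move last element 6 to root → [6, -3, 4, 7, -1]
  6 vs smaller child -3 at index 1, swap → [-3, 6, 4, 7, -1]
  6 vs smaller child -1 at index 4, swap → [-3, -1, 4, 7, 6]
extract-min → returns -3:
  remove root -3; move last element 6 to root → [6, -1, 4, 7]
  6 vs smaller child -1 at index 1, swap → [-1, 6, 4, 7]
insert -25:
  append -25 at index 4 → [-1, 6, 4, 7, -25]
  -25 < parent 6 at index 1, swap → [-1, -25, 4, 7, 6]
  -25 < parent -1 at index 0, swap → [-25, -1, 4, 7, 6]
extract-min → returns -25:
  remove root -25; move last element 6 to root → [6, -1, 4, 7]
  6 vs smaller child -1 at index 1, swap → [-1, 6, 4, 7]
extract-min → returns -1:
  remove root -1; move last element 7 to root → [7, 6, 4]
  7 vs smaller child 4 at index 2, swap → [4, 6, 7]
extract-min → returns 4:
  remove root 4; move last element 7 to root → [7, 6]
  7 vs only child 6 at index 1, swap → [6, 7]
insert -20:
  append -20 at index 2 → [6, 7, -20]
  -20 < parent 6 at index 0, swap → [-20, 7, 6]
insert 0:
  append 0 at index 3 → [-20, 7, 6, 0]
  0 < parent 7 at index 1, swap → [-20, 0, 6, 7]

[-20, 0, 6, 7]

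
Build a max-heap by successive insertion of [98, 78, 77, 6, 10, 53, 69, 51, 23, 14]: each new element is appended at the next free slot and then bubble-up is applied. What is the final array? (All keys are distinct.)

Insert 98:
  append 98 at index 0 → [98] (no swap needed)
Insert 78:
  append 78 at index 1 → [98, 78] (no swap needed)
Insert 77:
  append 77 at index 2 → [98, 78, 77] (no swap needed)
Insert 6:
  append 6 at index 3 → [98, 78, 77, 6] (no swap needed)
Insert 10:
  append 10 at index 4 → [98, 78, 77, 6, 10] (no swap needed)
Insert 53:
  append 53 at index 5 → [98, 78, 77, 6, 10, 53] (no swap needed)
Insert 69:
  append 69 at index 6 → [98, 78, 77, 6, 10, 53, 69] (no swap needed)
Insert 51:
  append 51 at index 7 → [98, 78, 77, 6, 10, 53, 69, 51]
  51 > parent 6 at index 3, swap → [98, 78, 77, 51, 10, 53, 69, 6]
Insert 23:
  append 23 at index 8 → [98, 78, 77, 51, 10, 53, 69, 6, 23] (no swap needed)
Insert 14:
  append 14 at index 9 → [98, 78, 77, 51, 10, 53, 69, 6, 23, 14]
  14 > parent 10 at index 4, swap → [98, 78, 77, 51, 14, 53, 69, 6, 23, 10]

[98, 78, 77, 51, 14, 53, 69, 6, 23, 10]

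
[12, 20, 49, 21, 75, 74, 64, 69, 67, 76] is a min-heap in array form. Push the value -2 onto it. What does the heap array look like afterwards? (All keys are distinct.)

[-2, 12, 49, 21, 20, 74, 64, 69, 67, 76, 75]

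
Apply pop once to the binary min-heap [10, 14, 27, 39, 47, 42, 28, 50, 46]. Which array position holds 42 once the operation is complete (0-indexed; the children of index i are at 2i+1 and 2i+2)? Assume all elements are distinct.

5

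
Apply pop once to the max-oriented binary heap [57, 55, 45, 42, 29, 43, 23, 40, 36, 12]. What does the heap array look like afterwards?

[55, 42, 45, 40, 29, 43, 23, 12, 36]

remove root 57; move last element 12 to root → [12, 55, 45, 42, 29, 43, 23, 40, 36]
12 vs larger child 55 at index 1, swap → [55, 12, 45, 42, 29, 43, 23, 40, 36]
12 vs larger child 42 at index 3, swap → [55, 42, 45, 12, 29, 43, 23, 40, 36]
12 vs larger child 40 at index 7, swap → [55, 42, 45, 40, 29, 43, 23, 12, 36]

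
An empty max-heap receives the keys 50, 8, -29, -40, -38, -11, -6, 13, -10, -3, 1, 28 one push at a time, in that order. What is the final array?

Insert 50:
  append 50 at index 0 → [50] (no swap needed)
Insert 8:
  append 8 at index 1 → [50, 8] (no swap needed)
Insert -29:
  append -29 at index 2 → [50, 8, -29] (no swap needed)
Insert -40:
  append -40 at index 3 → [50, 8, -29, -40] (no swap needed)
Insert -38:
  append -38 at index 4 → [50, 8, -29, -40, -38] (no swap needed)
Insert -11:
  append -11 at index 5 → [50, 8, -29, -40, -38, -11]
  -11 > parent -29 at index 2, swap → [50, 8, -11, -40, -38, -29]
Insert -6:
  append -6 at index 6 → [50, 8, -11, -40, -38, -29, -6]
  -6 > parent -11 at index 2, swap → [50, 8, -6, -40, -38, -29, -11]
Insert 13:
  append 13 at index 7 → [50, 8, -6, -40, -38, -29, -11, 13]
  13 > parent -40 at index 3, swap → [50, 8, -6, 13, -38, -29, -11, -40]
  13 > parent 8 at index 1, swap → [50, 13, -6, 8, -38, -29, -11, -40]
Insert -10:
  append -10 at index 8 → [50, 13, -6, 8, -38, -29, -11, -40, -10] (no swap needed)
Insert -3:
  append -3 at index 9 → [50, 13, -6, 8, -38, -29, -11, -40, -10, -3]
  -3 > parent -38 at index 4, swap → [50, 13, -6, 8, -3, -29, -11, -40, -10, -38]
Insert 1:
  append 1 at index 10 → [50, 13, -6, 8, -3, -29, -11, -40, -10, -38, 1]
  1 > parent -3 at index 4, swap → [50, 13, -6, 8, 1, -29, -11, -40, -10, -38, -3]
Insert 28:
  append 28 at index 11 → [50, 13, -6, 8, 1, -29, -11, -40, -10, -38, -3, 28]
  28 > parent -29 at index 5, swap → [50, 13, -6, 8, 1, 28, -11, -40, -10, -38, -3, -29]
  28 > parent -6 at index 2, swap → [50, 13, 28, 8, 1, -6, -11, -40, -10, -38, -3, -29]

[50, 13, 28, 8, 1, -6, -11, -40, -10, -38, -3, -29]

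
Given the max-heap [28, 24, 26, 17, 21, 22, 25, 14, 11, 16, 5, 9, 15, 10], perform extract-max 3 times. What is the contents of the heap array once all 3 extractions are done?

extract-max #1 returns 28:
  remove root 28; move last element 10 to root → [10, 24, 26, 17, 21, 22, 25, 14, 11, 16, 5, 9, 15]
  10 vs larger child 26 at index 2, swap → [26, 24, 10, 17, 21, 22, 25, 14, 11, 16, 5, 9, 15]
  10 vs larger child 25 at index 6, swap → [26, 24, 25, 17, 21, 22, 10, 14, 11, 16, 5, 9, 15]
extract-max #2 returns 26:
  remove root 26; move last element 15 to root → [15, 24, 25, 17, 21, 22, 10, 14, 11, 16, 5, 9]
  15 vs larger child 25 at index 2, swap → [25, 24, 15, 17, 21, 22, 10, 14, 11, 16, 5, 9]
  15 vs larger child 22 at index 5, swap → [25, 24, 22, 17, 21, 15, 10, 14, 11, 16, 5, 9]
extract-max #3 returns 25:
  remove root 25; move last element 9 to root → [9, 24, 22, 17, 21, 15, 10, 14, 11, 16, 5]
  9 vs larger child 24 at index 1, swap → [24, 9, 22, 17, 21, 15, 10, 14, 11, 16, 5]
  9 vs larger child 21 at index 4, swap → [24, 21, 22, 17, 9, 15, 10, 14, 11, 16, 5]
  9 vs larger child 16 at index 9, swap → [24, 21, 22, 17, 16, 15, 10, 14, 11, 9, 5]

[24, 21, 22, 17, 16, 15, 10, 14, 11, 9, 5]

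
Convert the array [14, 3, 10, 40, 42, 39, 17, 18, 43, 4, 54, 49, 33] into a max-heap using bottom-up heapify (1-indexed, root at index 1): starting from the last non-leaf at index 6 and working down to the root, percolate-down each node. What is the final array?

[54, 43, 49, 40, 42, 39, 17, 18, 14, 4, 3, 10, 33]

sift down from index 6:
  39 vs larger child 49 at index 12, swap → [14, 3, 10, 40, 42, 49, 17, 18, 43, 4, 54, 39, 33]
sift down from index 5:
  42 vs larger child 54 at index 11, swap → [14, 3, 10, 40, 54, 49, 17, 18, 43, 4, 42, 39, 33]
sift down from index 4:
  40 vs larger child 43 at index 9, swap → [14, 3, 10, 43, 54, 49, 17, 18, 40, 4, 42, 39, 33]
sift down from index 3:
  10 vs larger child 49 at index 6, swap → [14, 3, 49, 43, 54, 10, 17, 18, 40, 4, 42, 39, 33]
  10 vs larger child 39 at index 12, swap → [14, 3, 49, 43, 54, 39, 17, 18, 40, 4, 42, 10, 33]
sift down from index 2:
  3 vs larger child 54 at index 5, swap → [14, 54, 49, 43, 3, 39, 17, 18, 40, 4, 42, 10, 33]
  3 vs larger child 42 at index 11, swap → [14, 54, 49, 43, 42, 39, 17, 18, 40, 4, 3, 10, 33]
sift down from index 1:
  14 vs larger child 54 at index 2, swap → [54, 14, 49, 43, 42, 39, 17, 18, 40, 4, 3, 10, 33]
  14 vs larger child 43 at index 4, swap → [54, 43, 49, 14, 42, 39, 17, 18, 40, 4, 3, 10, 33]
  14 vs larger child 40 at index 9, swap → [54, 43, 49, 40, 42, 39, 17, 18, 14, 4, 3, 10, 33]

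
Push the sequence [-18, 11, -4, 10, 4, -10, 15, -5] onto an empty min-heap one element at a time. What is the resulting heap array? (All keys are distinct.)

[-18, -5, -10, 4, 10, -4, 15, 11]

Insert -18:
  append -18 at index 0 → [-18] (no swap needed)
Insert 11:
  append 11 at index 1 → [-18, 11] (no swap needed)
Insert -4:
  append -4 at index 2 → [-18, 11, -4] (no swap needed)
Insert 10:
  append 10 at index 3 → [-18, 11, -4, 10]
  10 < parent 11 at index 1, swap → [-18, 10, -4, 11]
Insert 4:
  append 4 at index 4 → [-18, 10, -4, 11, 4]
  4 < parent 10 at index 1, swap → [-18, 4, -4, 11, 10]
Insert -10:
  append -10 at index 5 → [-18, 4, -4, 11, 10, -10]
  -10 < parent -4 at index 2, swap → [-18, 4, -10, 11, 10, -4]
Insert 15:
  append 15 at index 6 → [-18, 4, -10, 11, 10, -4, 15] (no swap needed)
Insert -5:
  append -5 at index 7 → [-18, 4, -10, 11, 10, -4, 15, -5]
  -5 < parent 11 at index 3, swap → [-18, 4, -10, -5, 10, -4, 15, 11]
  -5 < parent 4 at index 1, swap → [-18, -5, -10, 4, 10, -4, 15, 11]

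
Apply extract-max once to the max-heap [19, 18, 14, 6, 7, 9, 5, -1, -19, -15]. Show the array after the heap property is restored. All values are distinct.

[18, 7, 14, 6, -15, 9, 5, -1, -19]

remove root 19; move last element -15 to root → [-15, 18, 14, 6, 7, 9, 5, -1, -19]
-15 vs larger child 18 at index 1, swap → [18, -15, 14, 6, 7, 9, 5, -1, -19]
-15 vs larger child 7 at index 4, swap → [18, 7, 14, 6, -15, 9, 5, -1, -19]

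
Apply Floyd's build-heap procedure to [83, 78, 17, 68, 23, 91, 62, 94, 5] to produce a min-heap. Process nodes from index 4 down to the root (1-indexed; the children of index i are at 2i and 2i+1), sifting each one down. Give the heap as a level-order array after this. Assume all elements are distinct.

[5, 23, 17, 68, 83, 91, 62, 94, 78]

sift down from index 4:
  68 vs smaller child 5 at index 9, swap → [83, 78, 17, 5, 23, 91, 62, 94, 68]
sift down from index 3: already satisfies heap property
sift down from index 2:
  78 vs smaller child 5 at index 4, swap → [83, 5, 17, 78, 23, 91, 62, 94, 68]
  78 vs smaller child 68 at index 9, swap → [83, 5, 17, 68, 23, 91, 62, 94, 78]
sift down from index 1:
  83 vs smaller child 5 at index 2, swap → [5, 83, 17, 68, 23, 91, 62, 94, 78]
  83 vs smaller child 23 at index 5, swap → [5, 23, 17, 68, 83, 91, 62, 94, 78]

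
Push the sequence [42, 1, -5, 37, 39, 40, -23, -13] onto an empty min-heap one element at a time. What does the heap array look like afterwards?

Insert 42:
  append 42 at index 0 → [42] (no swap needed)
Insert 1:
  append 1 at index 1 → [42, 1]
  1 < parent 42 at index 0, swap → [1, 42]
Insert -5:
  append -5 at index 2 → [1, 42, -5]
  -5 < parent 1 at index 0, swap → [-5, 42, 1]
Insert 37:
  append 37 at index 3 → [-5, 42, 1, 37]
  37 < parent 42 at index 1, swap → [-5, 37, 1, 42]
Insert 39:
  append 39 at index 4 → [-5, 37, 1, 42, 39] (no swap needed)
Insert 40:
  append 40 at index 5 → [-5, 37, 1, 42, 39, 40] (no swap needed)
Insert -23:
  append -23 at index 6 → [-5, 37, 1, 42, 39, 40, -23]
  -23 < parent 1 at index 2, swap → [-5, 37, -23, 42, 39, 40, 1]
  -23 < parent -5 at index 0, swap → [-23, 37, -5, 42, 39, 40, 1]
Insert -13:
  append -13 at index 7 → [-23, 37, -5, 42, 39, 40, 1, -13]
  -13 < parent 42 at index 3, swap → [-23, 37, -5, -13, 39, 40, 1, 42]
  -13 < parent 37 at index 1, swap → [-23, -13, -5, 37, 39, 40, 1, 42]

[-23, -13, -5, 37, 39, 40, 1, 42]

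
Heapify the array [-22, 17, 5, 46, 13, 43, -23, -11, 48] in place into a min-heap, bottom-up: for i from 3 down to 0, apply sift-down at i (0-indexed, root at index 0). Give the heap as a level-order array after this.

sift down from index 3:
  46 vs smaller child -11 at index 7, swap → [-22, 17, 5, -11, 13, 43, -23, 46, 48]
sift down from index 2:
  5 vs smaller child -23 at index 6, swap → [-22, 17, -23, -11, 13, 43, 5, 46, 48]
sift down from index 1:
  17 vs smaller child -11 at index 3, swap → [-22, -11, -23, 17, 13, 43, 5, 46, 48]
sift down from index 0:
  -22 vs smaller child -23 at index 2, swap → [-23, -11, -22, 17, 13, 43, 5, 46, 48]

[-23, -11, -22, 17, 13, 43, 5, 46, 48]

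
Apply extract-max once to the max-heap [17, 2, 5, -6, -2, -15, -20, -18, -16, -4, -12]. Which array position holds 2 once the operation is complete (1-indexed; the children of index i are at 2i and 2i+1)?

remove root 17; move last element -12 to root → [-12, 2, 5, -6, -2, -15, -20, -18, -16, -4]
-12 vs larger child 5 at index 3, swap → [5, 2, -12, -6, -2, -15, -20, -18, -16, -4]
resulting array: [5, 2, -12, -6, -2, -15, -20, -18, -16, -4]

2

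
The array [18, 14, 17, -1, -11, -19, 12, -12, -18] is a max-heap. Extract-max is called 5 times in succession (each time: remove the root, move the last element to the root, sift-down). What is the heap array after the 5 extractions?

extract-max #1 returns 18:
  remove root 18; move last element -18 to root → [-18, 14, 17, -1, -11, -19, 12, -12]
  -18 vs larger child 17 at index 2, swap → [17, 14, -18, -1, -11, -19, 12, -12]
  -18 vs larger child 12 at index 6, swap → [17, 14, 12, -1, -11, -19, -18, -12]
extract-max #2 returns 17:
  remove root 17; move last element -12 to root → [-12, 14, 12, -1, -11, -19, -18]
  -12 vs larger child 14 at index 1, swap → [14, -12, 12, -1, -11, -19, -18]
  -12 vs larger child -1 at index 3, swap → [14, -1, 12, -12, -11, -19, -18]
extract-max #3 returns 14:
  remove root 14; move last element -18 to root → [-18, -1, 12, -12, -11, -19]
  -18 vs larger child 12 at index 2, swap → [12, -1, -18, -12, -11, -19]
extract-max #4 returns 12:
  remove root 12; move last element -19 to root → [-19, -1, -18, -12, -11]
  -19 vs larger child -1 at index 1, swap → [-1, -19, -18, -12, -11]
  -19 vs larger child -11 at index 4, swap → [-1, -11, -18, -12, -19]
extract-max #5 returns -1:
  remove root -1; move last element -19 to root → [-19, -11, -18, -12]
  -19 vs larger child -11 at index 1, swap → [-11, -19, -18, -12]
  -19 vs only child -12 at index 3, swap → [-11, -12, -18, -19]

[-11, -12, -18, -19]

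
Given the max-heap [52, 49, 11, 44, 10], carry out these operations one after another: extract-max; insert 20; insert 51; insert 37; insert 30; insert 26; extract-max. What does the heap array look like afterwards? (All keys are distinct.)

extract-max → returns 52:
  remove root 52; move last element 10 to root → [10, 49, 11, 44]
  10 vs larger child 49 at index 1, swap → [49, 10, 11, 44]
  10 vs only child 44 at index 3, swap → [49, 44, 11, 10]
insert 20:
  append 20 at index 4 → [49, 44, 11, 10, 20] (no swap needed)
insert 51:
  append 51 at index 5 → [49, 44, 11, 10, 20, 51]
  51 > parent 11 at index 2, swap → [49, 44, 51, 10, 20, 11]
  51 > parent 49 at index 0, swap → [51, 44, 49, 10, 20, 11]
insert 37:
  append 37 at index 6 → [51, 44, 49, 10, 20, 11, 37] (no swap needed)
insert 30:
  append 30 at index 7 → [51, 44, 49, 10, 20, 11, 37, 30]
  30 > parent 10 at index 3, swap → [51, 44, 49, 30, 20, 11, 37, 10]
insert 26:
  append 26 at index 8 → [51, 44, 49, 30, 20, 11, 37, 10, 26] (no swap needed)
extract-max → returns 51:
  remove root 51; move last element 26 to root → [26, 44, 49, 30, 20, 11, 37, 10]
  26 vs larger child 49 at index 2, swap → [49, 44, 26, 30, 20, 11, 37, 10]
  26 vs larger child 37 at index 6, swap → [49, 44, 37, 30, 20, 11, 26, 10]

[49, 44, 37, 30, 20, 11, 26, 10]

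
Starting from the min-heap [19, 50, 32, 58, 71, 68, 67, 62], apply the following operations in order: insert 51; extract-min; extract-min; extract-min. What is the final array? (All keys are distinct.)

[51, 62, 58, 67, 71, 68]

insert 51:
  append 51 at index 8 → [19, 50, 32, 58, 71, 68, 67, 62, 51]
  51 < parent 58 at index 3, swap → [19, 50, 32, 51, 71, 68, 67, 62, 58]
extract-min → returns 19:
  remove root 19; move last element 58 to root → [58, 50, 32, 51, 71, 68, 67, 62]
  58 vs smaller child 32 at index 2, swap → [32, 50, 58, 51, 71, 68, 67, 62]
extract-min → returns 32:
  remove root 32; move last element 62 to root → [62, 50, 58, 51, 71, 68, 67]
  62 vs smaller child 50 at index 1, swap → [50, 62, 58, 51, 71, 68, 67]
  62 vs smaller child 51 at index 3, swap → [50, 51, 58, 62, 71, 68, 67]
extract-min → returns 50:
  remove root 50; move last element 67 to root → [67, 51, 58, 62, 71, 68]
  67 vs smaller child 51 at index 1, swap → [51, 67, 58, 62, 71, 68]
  67 vs smaller child 62 at index 3, swap → [51, 62, 58, 67, 71, 68]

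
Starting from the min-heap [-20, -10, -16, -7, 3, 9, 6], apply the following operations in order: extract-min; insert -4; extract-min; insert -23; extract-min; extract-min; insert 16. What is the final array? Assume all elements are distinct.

[-7, 3, -4, 6, 9, 16]

extract-min → returns -20:
  remove root -20; move last element 6 to root → [6, -10, -16, -7, 3, 9]
  6 vs smaller child -16 at index 2, swap → [-16, -10, 6, -7, 3, 9]
insert -4:
  append -4 at index 6 → [-16, -10, 6, -7, 3, 9, -4]
  -4 < parent 6 at index 2, swap → [-16, -10, -4, -7, 3, 9, 6]
extract-min → returns -16:
  remove root -16; move last element 6 to root → [6, -10, -4, -7, 3, 9]
  6 vs smaller child -10 at index 1, swap → [-10, 6, -4, -7, 3, 9]
  6 vs smaller child -7 at index 3, swap → [-10, -7, -4, 6, 3, 9]
insert -23:
  append -23 at index 6 → [-10, -7, -4, 6, 3, 9, -23]
  -23 < parent -4 at index 2, swap → [-10, -7, -23, 6, 3, 9, -4]
  -23 < parent -10 at index 0, swap → [-23, -7, -10, 6, 3, 9, -4]
extract-min → returns -23:
  remove root -23; move last element -4 to root → [-4, -7, -10, 6, 3, 9]
  -4 vs smaller child -10 at index 2, swap → [-10, -7, -4, 6, 3, 9]
extract-min → returns -10:
  remove root -10; move last element 9 to root → [9, -7, -4, 6, 3]
  9 vs smaller child -7 at index 1, swap → [-7, 9, -4, 6, 3]
  9 vs smaller child 3 at index 4, swap → [-7, 3, -4, 6, 9]
insert 16:
  append 16 at index 5 → [-7, 3, -4, 6, 9, 16] (no swap needed)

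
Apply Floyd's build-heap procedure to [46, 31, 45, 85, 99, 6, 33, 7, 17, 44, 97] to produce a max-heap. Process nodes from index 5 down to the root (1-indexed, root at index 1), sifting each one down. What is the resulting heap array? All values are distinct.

sift down from index 5: already satisfies heap property
sift down from index 4: already satisfies heap property
sift down from index 3: already satisfies heap property
sift down from index 2:
  31 vs larger child 99 at index 5, swap → [46, 99, 45, 85, 31, 6, 33, 7, 17, 44, 97]
  31 vs larger child 97 at index 11, swap → [46, 99, 45, 85, 97, 6, 33, 7, 17, 44, 31]
sift down from index 1:
  46 vs larger child 99 at index 2, swap → [99, 46, 45, 85, 97, 6, 33, 7, 17, 44, 31]
  46 vs larger child 97 at index 5, swap → [99, 97, 45, 85, 46, 6, 33, 7, 17, 44, 31]

[99, 97, 45, 85, 46, 6, 33, 7, 17, 44, 31]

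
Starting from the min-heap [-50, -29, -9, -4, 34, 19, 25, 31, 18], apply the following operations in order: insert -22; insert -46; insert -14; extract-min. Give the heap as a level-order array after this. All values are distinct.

insert -22:
  append -22 at index 9 → [-50, -29, -9, -4, 34, 19, 25, 31, 18, -22]
  -22 < parent 34 at index 4, swap → [-50, -29, -9, -4, -22, 19, 25, 31, 18, 34]
insert -46:
  append -46 at index 10 → [-50, -29, -9, -4, -22, 19, 25, 31, 18, 34, -46]
  -46 < parent -22 at index 4, swap → [-50, -29, -9, -4, -46, 19, 25, 31, 18, 34, -22]
  -46 < parent -29 at index 1, swap → [-50, -46, -9, -4, -29, 19, 25, 31, 18, 34, -22]
insert -14:
  append -14 at index 11 → [-50, -46, -9, -4, -29, 19, 25, 31, 18, 34, -22, -14]
  -14 < parent 19 at index 5, swap → [-50, -46, -9, -4, -29, -14, 25, 31, 18, 34, -22, 19]
  -14 < parent -9 at index 2, swap → [-50, -46, -14, -4, -29, -9, 25, 31, 18, 34, -22, 19]
extract-min → returns -50:
  remove root -50; move last element 19 to root → [19, -46, -14, -4, -29, -9, 25, 31, 18, 34, -22]
  19 vs smaller child -46 at index 1, swap → [-46, 19, -14, -4, -29, -9, 25, 31, 18, 34, -22]
  19 vs smaller child -29 at index 4, swap → [-46, -29, -14, -4, 19, -9, 25, 31, 18, 34, -22]
  19 vs smaller child -22 at index 10, swap → [-46, -29, -14, -4, -22, -9, 25, 31, 18, 34, 19]

[-46, -29, -14, -4, -22, -9, 25, 31, 18, 34, 19]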